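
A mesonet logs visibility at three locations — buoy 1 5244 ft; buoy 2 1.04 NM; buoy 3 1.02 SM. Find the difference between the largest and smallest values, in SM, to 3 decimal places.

0.204 SM

buoy 1: 5244 ft = 0.99318 SM.
buoy 2: 1.04 nmi = 1.19681 SM.
Spread: 1.19681 − 0.99318 = 0.204 SM.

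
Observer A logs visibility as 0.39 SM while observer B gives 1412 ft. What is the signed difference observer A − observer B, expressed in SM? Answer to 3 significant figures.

0.123 SM

observer B: 1412 ft = 0.26742 SM.
Difference: 0.39000 − 0.26742 = 0.123 SM.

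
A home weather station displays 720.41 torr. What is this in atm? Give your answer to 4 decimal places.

0.9479 atm

1 mmHg = 0.00131579 atm, so 720.41 × 0.00131579 = 0.9479 atm.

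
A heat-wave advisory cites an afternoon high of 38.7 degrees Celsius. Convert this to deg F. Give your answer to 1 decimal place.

101.7 °F

°F = °C × 9/5 + 32 = 38.7 × 1.8 + 32 = 101.7 °F.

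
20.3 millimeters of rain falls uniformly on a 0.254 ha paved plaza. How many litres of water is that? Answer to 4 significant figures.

51560 litres

Area: 0.254 ha = 2540 m².
1 mm over 1 m² is 1 L, so volume = 20.3 × 2540 = 51562 L ≈ 51560 L.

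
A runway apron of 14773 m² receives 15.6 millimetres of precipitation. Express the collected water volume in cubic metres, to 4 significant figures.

230.5 cubic metres

1 mm over 1 m² is 1 L, so volume = 15.6 × 14773 = 230458.8 L = 230.5 m³.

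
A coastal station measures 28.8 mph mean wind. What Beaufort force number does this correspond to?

28.8 mph = 12.9 m/s, which is Beaufort 6 (strong breeze, 10.8–13.8 m/s).

Beaufort force 6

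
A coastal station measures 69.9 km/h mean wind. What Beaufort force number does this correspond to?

69.9 km/h = 19.4 m/s, which is Beaufort 8 (gale, 17.2–20.7 m/s).

Beaufort force 8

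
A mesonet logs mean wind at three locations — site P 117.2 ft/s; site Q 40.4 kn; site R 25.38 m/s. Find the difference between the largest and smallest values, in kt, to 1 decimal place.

29.0 kt

site P: 117.2 ft/s = 69.439 kt.
site R: 25.38 m/s = 49.335 kt.
Spread: 69.439 − 40.400 = 29.0 kt.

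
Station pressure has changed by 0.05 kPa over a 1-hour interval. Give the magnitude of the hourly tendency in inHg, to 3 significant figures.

0.05 kPa / 1 h × 0.2953 inHg/kPa = 0.0148 inHg/h.

0.0148 inHg per hour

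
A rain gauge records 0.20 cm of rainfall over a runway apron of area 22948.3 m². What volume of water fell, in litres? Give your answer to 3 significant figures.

Depth: 0.20 cm × 10 = 2 mm.
1 mm over 1 m² is 1 L, so volume = 2 × 22948.3 = 45896.6 L ≈ 45900 L.

45900 litres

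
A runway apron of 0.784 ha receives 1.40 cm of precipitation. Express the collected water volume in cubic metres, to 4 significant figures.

Depth: 1.40 cm × 10 = 14 mm.
Area: 0.784 ha = 7840 m².
1 mm over 1 m² is 1 L, so volume = 14 × 7840 = 109760 L = 109.8 m³.

109.8 cubic metres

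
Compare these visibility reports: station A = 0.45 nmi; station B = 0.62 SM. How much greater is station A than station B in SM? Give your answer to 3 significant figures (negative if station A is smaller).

station A: 0.45 nmi = 0.51785 SM.
Difference: 0.51785 − 0.62000 = -0.102 SM.

-0.102 SM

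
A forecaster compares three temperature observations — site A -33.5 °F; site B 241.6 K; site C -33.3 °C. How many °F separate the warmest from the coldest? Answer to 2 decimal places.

8.71 °F

site A: -33.5 °F = -36.389 °C.
site B: 241.6 K = -31.550 °C.
Spread: (-31.550) − (-36.389) = 4.839 °C = 8.71 °F.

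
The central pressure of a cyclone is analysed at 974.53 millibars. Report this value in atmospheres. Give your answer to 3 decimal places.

1 mb = 0.000986923 atm, so 974.53 × 0.000986923 = 0.962 atm.

0.962 atm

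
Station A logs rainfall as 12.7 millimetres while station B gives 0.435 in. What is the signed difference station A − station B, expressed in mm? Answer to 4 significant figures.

1.651 mm

station B: 0.435 in = 11.04900 mm.
Difference: 12.70000 − 11.04900 = 1.651 mm.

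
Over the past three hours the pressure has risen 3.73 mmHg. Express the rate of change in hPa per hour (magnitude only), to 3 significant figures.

3.73 mmHg / 3 h × 1.33322 hPa/mmHg = 1.66 hPa/h.

1.66 hPa per hour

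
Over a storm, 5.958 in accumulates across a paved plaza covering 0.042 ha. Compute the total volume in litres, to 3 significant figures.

63600 litres

Depth: 5.958 in × 25.4 = 151.3332 mm.
Area: 0.042 ha = 420 m².
1 mm over 1 m² is 1 L, so volume = 151.3332 × 420 = 63559.944 L ≈ 63600 L.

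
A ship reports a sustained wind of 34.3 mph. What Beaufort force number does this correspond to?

34.3 mph = 15.3 m/s, which is Beaufort 7 (near gale, 13.9–17.1 m/s).

Beaufort force 7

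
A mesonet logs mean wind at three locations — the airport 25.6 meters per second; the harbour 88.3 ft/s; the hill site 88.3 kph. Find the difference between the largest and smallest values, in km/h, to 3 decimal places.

8.590 km/h

the airport: 25.6 m/s = 92.16000 km/h.
the harbour: 88.3 ft/s = 96.88982 km/h.
Spread: 96.88982 − 88.30000 = 8.590 km/h.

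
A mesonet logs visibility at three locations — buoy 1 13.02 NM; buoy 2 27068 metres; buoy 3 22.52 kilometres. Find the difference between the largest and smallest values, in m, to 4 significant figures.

buoy 1: 13.02 nmi = 24113.04 m.
buoy 3: 22.52 km = 22520.00 m.
Spread: 27068.00 − 22520.00 = 4548 m.

4548 m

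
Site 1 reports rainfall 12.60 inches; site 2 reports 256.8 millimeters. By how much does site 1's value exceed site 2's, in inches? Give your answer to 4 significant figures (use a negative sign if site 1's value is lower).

site 2: 256.8 mm = 10.11024 in.
Difference: 12.60000 − 10.11024 = 2.490 in.

2.490 in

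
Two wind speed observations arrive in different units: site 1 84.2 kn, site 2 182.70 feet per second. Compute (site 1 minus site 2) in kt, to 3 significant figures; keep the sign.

site 2: 182.70 ft/s = 108.247 kt.
Difference: 84.200 − 108.247 = -24.0 kt.

-24.0 kt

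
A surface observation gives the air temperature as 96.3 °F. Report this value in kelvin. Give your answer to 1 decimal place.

First to °C: 35.72 °C.
Then to K: 308.9 K.

308.9 K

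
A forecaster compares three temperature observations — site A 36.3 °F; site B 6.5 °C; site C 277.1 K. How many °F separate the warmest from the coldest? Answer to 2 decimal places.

7.40 °F

site A: 36.3 °F = 2.389 °C.
site C: 277.1 K = 3.950 °C.
Spread: 6.500 − 2.389 = 4.111 °C = 7.40 °F.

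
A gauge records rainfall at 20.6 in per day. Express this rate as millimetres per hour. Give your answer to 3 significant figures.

20.6 in/day × 25.4 mm/in × 0.0416667 day/hour = 21.8 mm/hour.

21.8 mm/hour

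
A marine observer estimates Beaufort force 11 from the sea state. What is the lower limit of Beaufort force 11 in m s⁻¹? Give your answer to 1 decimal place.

Beaufort 11 (violent storm) spans 28.5–32.6 m/s.

28.5 m/s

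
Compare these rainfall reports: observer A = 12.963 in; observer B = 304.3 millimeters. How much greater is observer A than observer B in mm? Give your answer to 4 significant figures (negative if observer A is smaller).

observer A: 12.963 in = 329.2602 mm.
Difference: 329.2602 − 304.3000 = 24.96 mm.

24.96 mm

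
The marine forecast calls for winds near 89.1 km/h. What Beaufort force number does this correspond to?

89.1 km/h = 24.8 m/s, which is Beaufort 10 (storm, 24.5–28.4 m/s).

Beaufort force 10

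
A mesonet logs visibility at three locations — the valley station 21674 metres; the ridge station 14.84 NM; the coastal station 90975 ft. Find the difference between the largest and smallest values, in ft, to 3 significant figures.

the valley station: 21674 m = 71108.92 ft.
the ridge station: 14.84 nmi = 90169.55 ft.
Spread: 90975.00 − 71108.92 = 19900 ft.

19900 ft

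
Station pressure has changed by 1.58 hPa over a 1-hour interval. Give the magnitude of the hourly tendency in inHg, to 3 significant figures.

0.0467 inHg per hour

1.58 hPa / 1 h × 0.02953 inHg/hPa = 0.0467 inHg/h.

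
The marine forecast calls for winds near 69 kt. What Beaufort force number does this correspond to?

Beaufort force 12

69 kt lies in the Beaufort 12 band (hurricane force, ≥64 kt).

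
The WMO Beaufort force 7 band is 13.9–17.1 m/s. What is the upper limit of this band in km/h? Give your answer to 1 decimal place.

13.9–17.1 m/s × 3.6 = 50.0–61.6 km/h.

61.6 km/h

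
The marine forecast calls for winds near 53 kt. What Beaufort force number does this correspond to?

53 kt lies in the Beaufort 10 band (storm, 48–55 kt).

Beaufort force 10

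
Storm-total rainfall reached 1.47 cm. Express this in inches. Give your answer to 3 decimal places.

0.579 in

1 cm = 0.393701 in, so 1.47 × 0.393701 = 0.579 in.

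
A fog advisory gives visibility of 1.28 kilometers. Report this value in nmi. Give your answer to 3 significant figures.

1 km = 0.539957 nmi, so 1.28 × 0.539957 = 0.691 nmi.

0.691 nmi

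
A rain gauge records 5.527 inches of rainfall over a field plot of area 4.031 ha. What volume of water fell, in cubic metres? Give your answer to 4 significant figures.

Depth: 5.527 in × 25.4 = 140.3858 mm.
Area: 4.031 ha = 40310 m².
1 mm over 1 m² is 1 L, so volume = 140.3858 × 40310 = 5658951.6 L = 5659 m³.

5659 cubic metres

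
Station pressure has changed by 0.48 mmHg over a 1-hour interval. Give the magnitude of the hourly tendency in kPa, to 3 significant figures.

0.0640 kPa per hour

0.48 mmHg / 1 h × 0.133322 kPa/mmHg = 0.0640 kPa/h.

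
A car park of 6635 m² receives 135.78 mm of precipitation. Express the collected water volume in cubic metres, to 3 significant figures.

901 cubic metres

1 mm over 1 m² is 1 L, so volume = 135.78 × 6635 = 900900.3 L = 901 m³.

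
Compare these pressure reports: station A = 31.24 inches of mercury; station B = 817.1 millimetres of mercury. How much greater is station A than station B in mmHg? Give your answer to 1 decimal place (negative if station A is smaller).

-23.6 mmHg

station A: 31.24 inHg = 793.496 mmHg.
Difference: 793.496 − 817.100 = -23.6 mmHg.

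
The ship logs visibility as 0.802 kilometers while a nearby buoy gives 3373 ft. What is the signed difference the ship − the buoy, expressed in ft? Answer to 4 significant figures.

the ship: 0.802 km = 2631.234 ft.
Difference: 2631.234 − 3373.000 = -741.8 ft.

-741.8 ft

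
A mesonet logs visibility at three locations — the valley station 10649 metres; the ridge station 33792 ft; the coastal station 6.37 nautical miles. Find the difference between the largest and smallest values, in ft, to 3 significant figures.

4910 ft

the valley station: 10649 m = 34937.66 ft.
the coastal station: 6.37 nmi = 38704.86 ft.
Spread: 38704.86 − 33792.00 = 4910 ft.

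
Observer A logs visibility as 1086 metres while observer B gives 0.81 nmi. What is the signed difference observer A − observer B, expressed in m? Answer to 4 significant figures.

-414.1 m

observer B: 0.81 nmi = 1500.120 m.
Difference: 1086.000 − 1500.120 = -414.1 m.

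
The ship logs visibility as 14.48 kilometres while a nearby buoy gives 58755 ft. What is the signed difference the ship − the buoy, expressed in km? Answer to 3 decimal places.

the buoy: 58755 ft = 17.90852 km.
Difference: 14.48000 − 17.90852 = -3.429 km.

-3.429 km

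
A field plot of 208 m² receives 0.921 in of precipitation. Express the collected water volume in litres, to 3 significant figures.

Depth: 0.921 in × 25.4 = 23.3934 mm.
1 mm over 1 m² is 1 L, so volume = 23.3934 × 208 = 4865.8272 L ≈ 4870 L.

4870 litres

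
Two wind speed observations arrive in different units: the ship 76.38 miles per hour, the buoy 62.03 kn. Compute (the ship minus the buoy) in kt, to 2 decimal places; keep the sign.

the ship: 76.38 mph = 66.3724 kt.
Difference: 66.3724 − 62.0300 = 4.34 kt.

4.34 kt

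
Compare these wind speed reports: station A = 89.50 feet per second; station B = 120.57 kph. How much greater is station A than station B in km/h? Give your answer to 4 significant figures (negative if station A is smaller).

station A: 89.50 ft/s = 98.2066 km/h.
Difference: 98.2066 − 120.5700 = -22.36 km/h.

-22.36 km/h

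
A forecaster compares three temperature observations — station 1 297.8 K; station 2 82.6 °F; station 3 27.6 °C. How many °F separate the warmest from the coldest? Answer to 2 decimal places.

6.23 °F

station 1: 297.8 K = 24.650 °C.
station 2: 82.6 °F = 28.111 °C.
Spread: 28.111 − 24.650 = 3.461 °C = 6.23 °F.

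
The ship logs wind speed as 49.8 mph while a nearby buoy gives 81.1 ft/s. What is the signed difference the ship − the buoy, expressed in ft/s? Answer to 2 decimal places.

-8.06 ft/s

the ship: 49.8 mph = 73.0400 ft/s.
Difference: 73.0400 − 81.1000 = -8.06 ft/s.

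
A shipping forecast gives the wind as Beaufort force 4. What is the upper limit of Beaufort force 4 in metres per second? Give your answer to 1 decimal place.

Beaufort 4 (moderate breeze) spans 5.5–7.9 m/s.

7.9 m/s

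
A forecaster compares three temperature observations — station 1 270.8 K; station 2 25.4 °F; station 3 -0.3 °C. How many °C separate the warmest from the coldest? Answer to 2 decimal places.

3.37 °C

station 1: 270.8 K = -2.350 °C.
station 2: 25.4 °F = -3.667 °C.
Spread: (-0.300) − (-3.667) = 3.367 °C.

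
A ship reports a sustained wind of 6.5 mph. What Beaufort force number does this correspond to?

Beaufort force 2

6.5 mph = 2.9 m/s, which is Beaufort 2 (light breeze, 1.6–3.3 m/s).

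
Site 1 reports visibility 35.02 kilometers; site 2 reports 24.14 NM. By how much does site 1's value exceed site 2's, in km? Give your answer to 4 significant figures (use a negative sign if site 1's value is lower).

-9.687 km

site 2: 24.14 nmi = 44.70728 km.
Difference: 35.02000 − 44.70728 = -9.687 km.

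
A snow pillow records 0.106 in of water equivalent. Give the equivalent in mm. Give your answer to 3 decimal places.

1 in = 25.4 mm, so 0.106 × 25.4 = 2.692 mm.

2.692 mm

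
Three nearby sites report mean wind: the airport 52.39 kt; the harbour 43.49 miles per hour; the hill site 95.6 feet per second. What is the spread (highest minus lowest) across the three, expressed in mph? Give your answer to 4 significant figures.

21.69 mph

the airport: 52.39 kt = 60.2893 mph.
the hill site: 95.6 ft/s = 65.1818 mph.
Spread: 65.1818 − 43.4900 = 21.69 mph.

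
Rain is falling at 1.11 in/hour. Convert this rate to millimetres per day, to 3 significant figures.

1.11 in/hour × 25.4 mm/in × 24 hour/day = 677 mm/day.

677 mm/day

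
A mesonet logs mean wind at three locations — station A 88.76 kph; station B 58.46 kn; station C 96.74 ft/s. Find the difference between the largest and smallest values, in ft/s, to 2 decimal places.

station A: 88.76 km/h = 80.8909 ft/s.
station B: 58.46 kt = 98.6694 ft/s.
Spread: 98.6694 − 80.8909 = 17.78 ft/s.

17.78 ft/s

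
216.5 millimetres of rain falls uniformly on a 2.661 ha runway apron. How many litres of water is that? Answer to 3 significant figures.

Area: 2.661 ha = 26610 m².
1 mm over 1 m² is 1 L, so volume = 216.5 × 26610 = 5761065 L ≈ 5760000 L.

5760000 litres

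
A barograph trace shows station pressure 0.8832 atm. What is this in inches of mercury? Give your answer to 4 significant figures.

26.43 inHg

1 atm = 29.9213 inHg, so 0.8832 × 29.9213 = 26.43 inHg.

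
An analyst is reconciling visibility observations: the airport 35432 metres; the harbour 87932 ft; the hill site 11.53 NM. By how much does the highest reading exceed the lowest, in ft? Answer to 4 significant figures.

the airport: 35432 m = 116246.72 ft.
the hill site: 11.53 nmi = 70057.61 ft.
Spread: 116246.72 − 70057.61 = 46190 ft.

46190 ft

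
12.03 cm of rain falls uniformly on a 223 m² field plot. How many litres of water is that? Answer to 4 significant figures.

Depth: 12.03 cm × 10 = 120.3 mm.
1 mm over 1 m² is 1 L, so volume = 120.3 × 223 = 26826.9 L ≈ 26830 L.

26830 litres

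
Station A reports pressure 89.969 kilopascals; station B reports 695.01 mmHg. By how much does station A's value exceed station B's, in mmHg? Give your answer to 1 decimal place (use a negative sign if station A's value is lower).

station A: 89.969 kPa = 674.823 mmHg.
Difference: 674.823 − 695.010 = -20.2 mmHg.

-20.2 mmHg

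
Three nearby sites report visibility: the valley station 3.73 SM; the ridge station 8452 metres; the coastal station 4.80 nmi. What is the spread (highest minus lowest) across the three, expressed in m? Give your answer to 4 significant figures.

the valley station: 3.73 SM = 6002.85 m.
the coastal station: 4.80 nmi = 8889.60 m.
Spread: 8889.60 − 6002.85 = 2887 m.

2887 m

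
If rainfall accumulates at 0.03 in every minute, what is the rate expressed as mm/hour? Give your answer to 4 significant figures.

0.03 in/minute × 25.4 mm/in × 60 minute/hour = 45.72 mm/hour.

45.72 mm/hour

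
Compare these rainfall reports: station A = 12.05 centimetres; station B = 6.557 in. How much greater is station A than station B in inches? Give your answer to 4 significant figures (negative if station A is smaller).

station A: 12.05 cm = 4.74409 in.
Difference: 4.74409 − 6.55700 = -1.813 in.

-1.813 in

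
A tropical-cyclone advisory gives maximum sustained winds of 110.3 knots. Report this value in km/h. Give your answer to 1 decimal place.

1 kt = 1.852 km/h, so 110.3 × 1.852 = 204.3 km/h.

204.3 km/h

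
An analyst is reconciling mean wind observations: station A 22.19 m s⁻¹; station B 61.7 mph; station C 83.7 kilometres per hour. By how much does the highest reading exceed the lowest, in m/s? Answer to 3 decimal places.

station B: 61.7 mph = 27.58237 m/s.
station C: 83.7 km/h = 23.25000 m/s.
Spread: 27.58237 − 22.19000 = 5.392 m/s.

5.392 m/s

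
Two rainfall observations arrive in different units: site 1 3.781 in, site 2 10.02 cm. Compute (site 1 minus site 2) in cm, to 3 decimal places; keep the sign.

-0.416 cm

site 1: 3.781 in = 9.60374 cm.
Difference: 9.60374 − 10.02000 = -0.416 cm.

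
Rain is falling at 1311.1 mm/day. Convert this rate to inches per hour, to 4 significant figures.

1311.1 mm/day × 0.0393701 in/mm × 0.0416667 day/hour = 2.151 in/hour.

2.151 in/hour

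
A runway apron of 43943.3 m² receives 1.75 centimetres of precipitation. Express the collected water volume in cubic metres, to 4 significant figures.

Depth: 1.75 cm × 10 = 17.5 mm.
1 mm over 1 m² is 1 L, so volume = 17.5 × 43943.3 = 769007.75 L = 769.0 m³.

769.0 cubic metres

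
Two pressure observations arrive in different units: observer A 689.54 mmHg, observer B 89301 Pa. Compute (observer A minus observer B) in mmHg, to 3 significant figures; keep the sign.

19.7 mmHg

observer B: 89301 Pa = 669.812 mmHg.
Difference: 689.540 − 669.812 = 19.7 mmHg.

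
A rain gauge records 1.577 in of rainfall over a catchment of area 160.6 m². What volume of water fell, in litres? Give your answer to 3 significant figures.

6430 litres

Depth: 1.577 in × 25.4 = 40.0558 mm.
1 mm over 1 m² is 1 L, so volume = 40.0558 × 160.6 = 6432.9615 L ≈ 6430 L.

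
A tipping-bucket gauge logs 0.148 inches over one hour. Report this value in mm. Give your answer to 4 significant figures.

3.759 mm

1 in = 25.4 mm, so 0.148 × 25.4 = 3.759 mm.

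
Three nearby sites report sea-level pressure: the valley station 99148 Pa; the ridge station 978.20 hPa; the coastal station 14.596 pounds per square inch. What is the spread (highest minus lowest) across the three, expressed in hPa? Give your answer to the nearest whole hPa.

the valley station: 99148 Pa = 991.48 hPa.
the coastal station: 14.596 psi = 1006.36 hPa.
Spread: 1006.36 − 978.20 = 28 hPa.

28 hPa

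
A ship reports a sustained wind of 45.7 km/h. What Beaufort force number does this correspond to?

Beaufort force 6

45.7 km/h = 12.7 m/s, which is Beaufort 6 (strong breeze, 10.8–13.8 m/s).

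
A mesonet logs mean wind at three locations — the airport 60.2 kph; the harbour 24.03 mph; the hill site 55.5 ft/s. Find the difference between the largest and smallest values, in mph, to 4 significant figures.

the airport: 60.2 km/h = 37.4065 mph.
the hill site: 55.5 ft/s = 37.8409 mph.
Spread: 37.8409 − 24.0300 = 13.81 mph.

13.81 mph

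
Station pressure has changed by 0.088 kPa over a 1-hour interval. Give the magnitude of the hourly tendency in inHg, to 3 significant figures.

0.0260 inHg per hour

0.088 kPa / 1 h × 0.2953 inHg/kPa = 0.0260 inHg/h.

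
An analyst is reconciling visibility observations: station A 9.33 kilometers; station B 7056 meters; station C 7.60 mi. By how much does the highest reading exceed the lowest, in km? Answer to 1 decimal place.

station B: 7056 m = 7.056 km.
station C: 7.60 SM = 12.231 km.
Spread: 12.231 − 7.056 = 5.2 km.

5.2 km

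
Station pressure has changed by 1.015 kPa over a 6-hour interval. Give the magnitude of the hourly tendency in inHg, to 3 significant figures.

0.0500 inHg per hour

1.015 kPa / 6 h × 0.2953 inHg/kPa = 0.0500 inHg/h.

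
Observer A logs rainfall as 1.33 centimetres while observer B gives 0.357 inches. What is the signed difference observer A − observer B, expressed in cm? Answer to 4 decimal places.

observer B: 0.357 in = 0.906780 cm.
Difference: 1.330000 − 0.906780 = 0.4232 cm.

0.4232 cm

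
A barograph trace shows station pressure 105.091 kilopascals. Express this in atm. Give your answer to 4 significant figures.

1 kPa = 0.00986923 atm, so 105.091 × 0.00986923 = 1.037 atm.

1.037 atm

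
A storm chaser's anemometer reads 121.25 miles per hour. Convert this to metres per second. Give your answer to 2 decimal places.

54.20 m/s

1 mph = 0.44704 m/s, so 121.25 × 0.44704 = 54.20 m/s.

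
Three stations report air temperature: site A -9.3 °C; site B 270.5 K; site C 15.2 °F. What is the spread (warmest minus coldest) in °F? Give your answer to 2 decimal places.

site B: 270.5 K = -2.650 °C.
site C: 15.2 °F = -9.333 °C.
Spread: (-2.650) − (-9.333) = 6.683 °C = 12.03 °F.

12.03 °F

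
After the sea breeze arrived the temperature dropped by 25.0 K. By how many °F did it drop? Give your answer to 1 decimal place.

45.0 °F

Converting a difference, only the 9/5 scale factor applies: Δ°F = 25.0 × 1.8 = 45.0 °F.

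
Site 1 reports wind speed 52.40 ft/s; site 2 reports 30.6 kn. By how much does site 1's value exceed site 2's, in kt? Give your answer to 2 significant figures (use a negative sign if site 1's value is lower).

site 1: 52.40 ft/s = 31.0462 kt.
Difference: 31.0462 − 30.6000 = 0.45 kt.

0.45 kt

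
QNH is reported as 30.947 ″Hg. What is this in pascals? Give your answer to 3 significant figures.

1 inHg = 3386.39 Pa, so 30.947 × 3386.39 = 105000 Pa.

105000 Pa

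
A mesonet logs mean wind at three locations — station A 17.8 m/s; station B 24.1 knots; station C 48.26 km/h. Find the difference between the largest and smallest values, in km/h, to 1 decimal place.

station A: 17.8 m/s = 64.080 km/h.
station B: 24.1 kt = 44.633 km/h.
Spread: 64.080 − 44.633 = 19.4 km/h.

19.4 km/h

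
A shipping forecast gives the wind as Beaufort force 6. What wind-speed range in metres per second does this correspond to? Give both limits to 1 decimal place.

Beaufort 6 (strong breeze) spans 10.8–13.8 m/s.

10.8 to 13.8 m/s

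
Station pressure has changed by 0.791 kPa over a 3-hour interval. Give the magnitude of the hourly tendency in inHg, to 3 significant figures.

0.0779 inHg per hour

0.791 kPa / 3 h × 0.2953 inHg/kPa = 0.0779 inHg/h.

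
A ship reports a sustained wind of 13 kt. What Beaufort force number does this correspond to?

Beaufort force 4

13 kt lies in the Beaufort 4 band (moderate breeze, 11–16 kt).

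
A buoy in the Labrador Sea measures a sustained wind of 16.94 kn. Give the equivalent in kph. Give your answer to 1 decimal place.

1 kt = 1.852 km/h, so 16.94 × 1.852 = 31.4 km/h.

31.4 km/h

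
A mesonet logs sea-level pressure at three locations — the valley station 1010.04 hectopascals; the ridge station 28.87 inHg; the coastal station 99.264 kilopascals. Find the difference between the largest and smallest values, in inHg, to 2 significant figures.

the valley station: 1010.04 hPa = 29.8265 inHg.
the coastal station: 99.264 kPa = 29.3126 inHg.
Spread: 29.8265 − 28.8700 = 0.96 inHg.

0.96 inHg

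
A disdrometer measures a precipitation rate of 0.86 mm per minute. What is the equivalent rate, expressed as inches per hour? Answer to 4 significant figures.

2.031 in/hour

0.86 mm/minute × 0.0393701 in/mm × 60 minute/hour = 2.031 in/hour.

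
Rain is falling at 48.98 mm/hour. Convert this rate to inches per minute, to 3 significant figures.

0.0321 in/minute

48.98 mm/hour × 0.0393701 in/mm × 0.0166667 hour/minute = 0.0321 in/minute.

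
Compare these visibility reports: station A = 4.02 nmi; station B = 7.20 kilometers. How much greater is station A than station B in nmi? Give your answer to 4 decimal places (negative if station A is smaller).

0.1323 nmi

station B: 7.20 km = 3.887689 nmi.
Difference: 4.020000 − 3.887689 = 0.1323 nmi.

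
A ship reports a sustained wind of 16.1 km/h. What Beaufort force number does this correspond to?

Beaufort force 3

16.1 km/h = 4.5 m/s, which is Beaufort 3 (gentle breeze, 3.4–5.4 m/s).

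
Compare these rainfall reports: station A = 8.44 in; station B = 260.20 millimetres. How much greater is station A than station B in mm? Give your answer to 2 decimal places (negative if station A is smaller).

station A: 8.44 in = 214.3760 mm.
Difference: 214.3760 − 260.2000 = -45.82 mm.

-45.82 mm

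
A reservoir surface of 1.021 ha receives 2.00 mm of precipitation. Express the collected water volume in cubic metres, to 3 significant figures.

20.4 cubic metres

Area: 1.021 ha = 10210 m².
1 mm over 1 m² is 1 L, so volume = 2 × 10210 = 20420 L = 20.4 m³.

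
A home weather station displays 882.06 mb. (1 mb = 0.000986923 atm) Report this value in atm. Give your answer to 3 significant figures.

0.871 atm

1 mb = 0.000986923 atm, so 882.06 × 0.000986923 = 0.871 atm.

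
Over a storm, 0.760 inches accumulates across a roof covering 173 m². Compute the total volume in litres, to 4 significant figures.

3340 litres

Depth: 0.760 in × 25.4 = 19.304 mm.
1 mm over 1 m² is 1 L, so volume = 19.304 × 173 = 3339.592 L ≈ 3340 L.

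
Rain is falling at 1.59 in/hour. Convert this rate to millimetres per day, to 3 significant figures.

969 mm/day

1.59 in/hour × 25.4 mm/in × 24 hour/day = 969 mm/day.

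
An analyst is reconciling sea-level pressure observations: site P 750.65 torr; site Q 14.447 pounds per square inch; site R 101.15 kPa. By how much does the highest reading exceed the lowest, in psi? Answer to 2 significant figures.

0.22 psi

site P: 750.65 mmHg = 14.5152 psi.
site R: 101.15 kPa = 14.6706 psi.
Spread: 14.6706 − 14.4470 = 0.22 psi.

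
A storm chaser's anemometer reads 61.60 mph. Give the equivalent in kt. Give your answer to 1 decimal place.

53.5 kt

1 mph = 0.868976 kt, so 61.60 × 0.868976 = 53.5 kt.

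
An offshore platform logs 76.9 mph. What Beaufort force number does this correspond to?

Beaufort force 12

76.9 mph = 34.4 m/s, which is Beaufort 12 (hurricane force, ≥32.7 m/s).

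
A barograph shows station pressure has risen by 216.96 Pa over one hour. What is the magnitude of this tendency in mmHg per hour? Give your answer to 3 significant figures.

216.96 Pa / 1 h × 0.00750062 mmHg/Pa = 1.63 mmHg/h.

1.63 mmHg per hour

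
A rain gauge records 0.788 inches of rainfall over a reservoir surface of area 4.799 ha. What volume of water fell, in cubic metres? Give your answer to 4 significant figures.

960.5 cubic metres

Depth: 0.788 in × 25.4 = 20.0152 mm.
Area: 4.799 ha = 47990 m².
1 mm over 1 m² is 1 L, so volume = 20.0152 × 47990 = 960529.45 L = 960.5 m³.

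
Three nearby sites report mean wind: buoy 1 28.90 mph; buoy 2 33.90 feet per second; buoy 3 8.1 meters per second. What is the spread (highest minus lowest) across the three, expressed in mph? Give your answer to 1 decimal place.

buoy 2: 33.90 ft/s = 23.114 mph.
buoy 3: 8.1 m/s = 18.119 mph.
Spread: 28.900 − 18.119 = 10.8 mph.

10.8 mph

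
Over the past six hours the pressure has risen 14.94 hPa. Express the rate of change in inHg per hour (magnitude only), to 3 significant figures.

0.0735 inHg per hour

14.94 hPa / 6 h × 0.02953 inHg/hPa = 0.0735 inHg/h.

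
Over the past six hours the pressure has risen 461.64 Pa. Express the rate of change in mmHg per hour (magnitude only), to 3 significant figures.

461.64 Pa / 6 h × 0.00750062 mmHg/Pa = 0.577 mmHg/h.

0.577 mmHg per hour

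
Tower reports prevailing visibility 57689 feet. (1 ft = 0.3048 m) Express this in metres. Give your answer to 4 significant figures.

1 ft = 0.3048 m, so 57689 × 0.3048 = 17580 m.

17580 m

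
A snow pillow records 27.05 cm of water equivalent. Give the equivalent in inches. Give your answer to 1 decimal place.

1 cm = 0.393701 in, so 27.05 × 0.393701 = 10.6 in.

10.6 in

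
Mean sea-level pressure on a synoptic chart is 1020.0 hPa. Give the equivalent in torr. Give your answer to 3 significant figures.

1 hPa = 0.750062 mmHg, so 1020.0 × 0.750062 = 765 mmHg.

765 mmHg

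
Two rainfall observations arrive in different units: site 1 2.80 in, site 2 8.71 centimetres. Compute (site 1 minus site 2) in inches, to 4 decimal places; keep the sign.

site 2: 8.71 cm = 3.429134 in.
Difference: 2.800000 − 3.429134 = -0.6291 in.

-0.6291 in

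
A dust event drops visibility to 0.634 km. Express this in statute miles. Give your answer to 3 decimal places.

0.394 SM

1 km = 0.621371 SM, so 0.634 × 0.621371 = 0.394 SM.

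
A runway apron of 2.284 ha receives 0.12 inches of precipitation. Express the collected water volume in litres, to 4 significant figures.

69620 litres

Depth: 0.12 in × 25.4 = 3.048 mm.
Area: 2.284 ha = 22840 m².
1 mm over 1 m² is 1 L, so volume = 3.048 × 22840 = 69616.32 L ≈ 69620 L.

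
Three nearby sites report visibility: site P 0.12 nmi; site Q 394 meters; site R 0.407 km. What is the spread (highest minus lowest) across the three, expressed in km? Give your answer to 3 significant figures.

0.185 km

site P: 0.12 nmi = 0.22224 km.
site Q: 394 m = 0.39400 km.
Spread: 0.40700 − 0.22224 = 0.185 km.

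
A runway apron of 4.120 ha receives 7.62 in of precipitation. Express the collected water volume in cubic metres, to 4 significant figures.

7974 cubic metres

Depth: 7.62 in × 25.4 = 193.548 mm.
Area: 4.120 ha = 41200 m².
1 mm over 1 m² is 1 L, so volume = 193.548 × 41200 = 7974177.6 L = 7974 m³.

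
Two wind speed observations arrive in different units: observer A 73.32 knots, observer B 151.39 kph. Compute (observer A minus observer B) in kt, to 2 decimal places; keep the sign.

observer B: 151.39 km/h = 81.7441 kt.
Difference: 73.3200 − 81.7441 = -8.42 kt.

-8.42 kt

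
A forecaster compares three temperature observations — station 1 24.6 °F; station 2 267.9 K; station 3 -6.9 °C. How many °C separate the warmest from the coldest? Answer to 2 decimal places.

2.79 °C

station 1: 24.6 °F = -4.111 °C.
station 2: 267.9 K = -5.250 °C.
Spread: (-4.111) − (-6.900) = 2.789 °C.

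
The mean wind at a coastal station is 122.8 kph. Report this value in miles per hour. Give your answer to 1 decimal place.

1 km/h = 0.621371 mph, so 122.8 × 0.621371 = 76.3 mph.

76.3 mph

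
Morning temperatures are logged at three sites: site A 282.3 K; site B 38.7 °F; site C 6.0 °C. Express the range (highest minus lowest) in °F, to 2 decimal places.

9.77 °F

site A: 282.3 K = 9.150 °C.
site B: 38.7 °F = 3.722 °C.
Spread: 9.150 − 3.722 = 5.428 °C = 9.77 °F.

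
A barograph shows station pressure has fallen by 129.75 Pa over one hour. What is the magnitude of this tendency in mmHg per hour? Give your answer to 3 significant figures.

129.75 Pa / 1 h × 0.00750062 mmHg/Pa = 0.973 mmHg/h.

0.973 mmHg per hour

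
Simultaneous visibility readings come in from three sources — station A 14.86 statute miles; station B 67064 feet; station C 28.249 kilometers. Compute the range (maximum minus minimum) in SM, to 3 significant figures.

4.85 SM

station B: 67064 ft = 12.7015 SM.
station C: 28.249 km = 17.5531 SM.
Spread: 17.5531 − 12.7015 = 4.85 SM.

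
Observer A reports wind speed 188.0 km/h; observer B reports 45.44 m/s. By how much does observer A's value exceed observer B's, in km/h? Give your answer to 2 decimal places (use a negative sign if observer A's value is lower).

observer B: 45.44 m/s = 163.5840 km/h.
Difference: 188.0000 − 163.5840 = 24.42 km/h.

24.42 km/h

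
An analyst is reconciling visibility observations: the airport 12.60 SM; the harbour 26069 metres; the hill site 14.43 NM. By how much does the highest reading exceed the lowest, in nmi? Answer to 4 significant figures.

the airport: 12.60 SM = 10.94910 nmi.
the harbour: 26069 m = 14.07613 nmi.
Spread: 14.43000 − 10.94910 = 3.481 nmi.

3.481 nmi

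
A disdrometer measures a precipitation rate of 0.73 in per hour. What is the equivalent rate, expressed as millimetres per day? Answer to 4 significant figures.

0.73 in/hour × 25.4 mm/in × 24 hour/day = 445.0 mm/day.

445.0 mm/day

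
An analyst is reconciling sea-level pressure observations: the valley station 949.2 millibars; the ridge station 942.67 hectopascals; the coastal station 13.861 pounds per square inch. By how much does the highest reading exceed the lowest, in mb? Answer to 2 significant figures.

the ridge station: 942.67 hPa = 942.67 mb.
the coastal station: 13.861 psi = 955.68 mb.
Spread: 955.68 − 942.67 = 13 mb.

13 mb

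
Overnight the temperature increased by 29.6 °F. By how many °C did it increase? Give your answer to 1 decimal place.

A change of 1 °C equals a change of 1.8 °F: Δ°C = 29.6 × 0.5556 = 16.4 °C.

16.4 °C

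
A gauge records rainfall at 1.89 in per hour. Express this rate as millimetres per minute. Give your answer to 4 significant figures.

0.8001 mm/minute

1.89 in/hour × 25.4 mm/in × 0.0166667 hour/minute = 0.8001 mm/minute.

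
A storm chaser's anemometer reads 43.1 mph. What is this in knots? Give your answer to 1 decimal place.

37.5 kt

1 mph = 0.868976 kt, so 43.1 × 0.868976 = 37.5 kt.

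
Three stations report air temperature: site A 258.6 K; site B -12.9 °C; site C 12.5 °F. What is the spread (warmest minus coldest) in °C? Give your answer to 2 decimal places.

3.72 °C

site A: 258.6 K = -14.550 °C.
site C: 12.5 °F = -10.833 °C.
Spread: (-10.833) − (-14.550) = 3.717 °C.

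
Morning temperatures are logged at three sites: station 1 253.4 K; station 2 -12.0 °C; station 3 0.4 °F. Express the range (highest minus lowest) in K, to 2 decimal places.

7.75 K

station 1: 253.4 K = -19.750 °C.
station 3: 0.4 °F = -17.556 °C.
Spread: (-12.000) − (-19.750) = 7.750 °C.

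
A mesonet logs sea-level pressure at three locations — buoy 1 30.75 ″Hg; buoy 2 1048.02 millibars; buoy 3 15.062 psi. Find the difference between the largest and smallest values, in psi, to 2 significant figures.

0.14 psi

buoy 1: 30.75 inHg = 15.1030 psi.
buoy 2: 1048.02 mb = 15.2002 psi.
Spread: 15.2002 − 15.0620 = 0.14 psi.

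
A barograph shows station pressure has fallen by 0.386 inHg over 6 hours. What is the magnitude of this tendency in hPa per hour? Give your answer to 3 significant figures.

0.386 inHg / 6 h × 33.8639 hPa/inHg = 2.18 hPa/h.

2.18 hPa per hour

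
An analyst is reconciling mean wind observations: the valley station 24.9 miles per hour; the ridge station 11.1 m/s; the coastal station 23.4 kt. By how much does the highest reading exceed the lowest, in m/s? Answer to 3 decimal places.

0.938 m/s

the valley station: 24.9 mph = 11.13130 m/s.
the coastal station: 23.4 kt = 12.03800 m/s.
Spread: 12.03800 − 11.10000 = 0.938 m/s.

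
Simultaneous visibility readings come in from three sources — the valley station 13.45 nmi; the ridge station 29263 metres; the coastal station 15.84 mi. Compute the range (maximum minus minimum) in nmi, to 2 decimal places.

2.35 nmi

the ridge station: 29263 m = 15.8008 nmi.
the coastal station: 15.84 SM = 13.7646 nmi.
Spread: 15.8008 − 13.4500 = 2.35 nmi.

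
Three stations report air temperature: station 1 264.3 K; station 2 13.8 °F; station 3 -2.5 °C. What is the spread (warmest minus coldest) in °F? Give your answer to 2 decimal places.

station 1: 264.3 K = -8.850 °C.
station 2: 13.8 °F = -10.111 °C.
Spread: (-2.500) − (-10.111) = 7.611 °C = 13.70 °F.

13.70 °F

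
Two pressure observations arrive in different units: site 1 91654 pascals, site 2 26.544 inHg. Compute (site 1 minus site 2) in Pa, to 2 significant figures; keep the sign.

site 2: 26.544 inHg = 89888.31 Pa.
Difference: 91654.00 − 89888.31 = 1800 Pa.

1800 Pa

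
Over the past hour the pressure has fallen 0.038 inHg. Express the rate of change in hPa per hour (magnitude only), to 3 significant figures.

1.29 hPa per hour

0.038 inHg / 1 h × 33.8639 hPa/inHg = 1.29 hPa/h.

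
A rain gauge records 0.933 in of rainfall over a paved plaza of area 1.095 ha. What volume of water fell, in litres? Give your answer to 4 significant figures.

259500 litres

Depth: 0.933 in × 25.4 = 23.6982 mm.
Area: 1.095 ha = 10950 m².
1 mm over 1 m² is 1 L, so volume = 23.6982 × 10950 = 259495.29 L ≈ 259500 L.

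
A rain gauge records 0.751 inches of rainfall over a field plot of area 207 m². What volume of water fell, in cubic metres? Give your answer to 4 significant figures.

Depth: 0.751 in × 25.4 = 19.0754 mm.
1 mm over 1 m² is 1 L, so volume = 19.0754 × 207 = 3948.6078 L = 3.949 m³.

3.949 cubic metres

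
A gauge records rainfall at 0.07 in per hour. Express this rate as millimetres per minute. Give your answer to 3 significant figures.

0.0296 mm/minute

0.07 in/hour × 25.4 mm/in × 0.0166667 hour/minute = 0.0296 mm/minute.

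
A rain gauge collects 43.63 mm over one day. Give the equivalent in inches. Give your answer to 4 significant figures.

1 mm = 0.0393701 in, so 43.63 × 0.0393701 = 1.718 in.

1.718 in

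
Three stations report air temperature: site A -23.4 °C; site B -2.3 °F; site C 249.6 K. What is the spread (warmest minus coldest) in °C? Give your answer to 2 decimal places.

4.49 °C

site B: -2.3 °F = -19.056 °C.
site C: 249.6 K = -23.550 °C.
Spread: (-19.056) − (-23.550) = 4.494 °C.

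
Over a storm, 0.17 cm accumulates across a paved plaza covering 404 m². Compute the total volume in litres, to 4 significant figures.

Depth: 0.17 cm × 10 = 1.7 mm.
1 mm over 1 m² is 1 L, so volume = 1.7 × 404 = 686.8 L.

686.8 litres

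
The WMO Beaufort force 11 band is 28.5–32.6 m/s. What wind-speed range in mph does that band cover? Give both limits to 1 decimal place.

63.8 to 72.9 mph

28.5–32.6 m/s × 2.237 = 63.8–72.9 mph.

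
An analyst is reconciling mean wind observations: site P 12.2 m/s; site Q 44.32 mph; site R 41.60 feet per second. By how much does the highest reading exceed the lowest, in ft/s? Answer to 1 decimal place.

25.0 ft/s

site P: 12.2 m/s = 40.026 ft/s.
site Q: 44.32 mph = 65.003 ft/s.
Spread: 65.003 − 40.026 = 25.0 ft/s.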